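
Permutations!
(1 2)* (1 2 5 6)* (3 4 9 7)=(1 5 6)(3 4 9 7)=[0, 5, 2, 4, 9, 6, 1, 3, 8, 7]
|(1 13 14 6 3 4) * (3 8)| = |(1 13 14 6 8 3 4)| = 7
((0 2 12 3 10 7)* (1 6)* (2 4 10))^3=((0 4 10 7)(1 6)(2 12 3))^3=(12)(0 7 10 4)(1 6)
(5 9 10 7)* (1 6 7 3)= (1 6 7 5 9 10 3)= [0, 6, 2, 1, 4, 9, 7, 5, 8, 10, 3]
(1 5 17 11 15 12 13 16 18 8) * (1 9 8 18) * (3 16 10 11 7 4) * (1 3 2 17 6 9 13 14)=(18)(1 5 6 9 8 13 10 11 15 12 14)(2 17 7 4)(3 16)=[0, 5, 17, 16, 2, 6, 9, 4, 13, 8, 11, 15, 14, 10, 1, 12, 3, 7, 18]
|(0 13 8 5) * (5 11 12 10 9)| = |(0 13 8 11 12 10 9 5)| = 8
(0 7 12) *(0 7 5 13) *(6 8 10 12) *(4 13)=(0 5 4 13)(6 8 10 12 7)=[5, 1, 2, 3, 13, 4, 8, 6, 10, 9, 12, 11, 7, 0]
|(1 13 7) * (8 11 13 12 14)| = |(1 12 14 8 11 13 7)| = 7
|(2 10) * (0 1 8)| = 6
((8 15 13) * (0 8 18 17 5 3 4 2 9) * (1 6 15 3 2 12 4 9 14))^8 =(1 14 2 5 17 18 13 15 6)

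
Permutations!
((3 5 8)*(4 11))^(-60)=(11)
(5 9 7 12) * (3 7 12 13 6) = [0, 1, 2, 7, 4, 9, 3, 13, 8, 12, 10, 11, 5, 6] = (3 7 13 6)(5 9 12)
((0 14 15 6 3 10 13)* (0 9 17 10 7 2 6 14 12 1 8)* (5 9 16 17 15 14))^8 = (17)(5 15 9)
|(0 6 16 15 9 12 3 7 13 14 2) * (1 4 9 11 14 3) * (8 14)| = 24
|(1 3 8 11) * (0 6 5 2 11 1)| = 15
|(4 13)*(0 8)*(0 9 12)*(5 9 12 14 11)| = 12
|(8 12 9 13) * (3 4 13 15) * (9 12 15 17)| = |(3 4 13 8 15)(9 17)| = 10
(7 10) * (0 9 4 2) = (0 9 4 2)(7 10) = [9, 1, 0, 3, 2, 5, 6, 10, 8, 4, 7]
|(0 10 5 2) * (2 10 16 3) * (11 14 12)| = 12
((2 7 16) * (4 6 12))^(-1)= (2 16 7)(4 12 6)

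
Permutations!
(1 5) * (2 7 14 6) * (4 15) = (1 5)(2 7 14 6)(4 15) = [0, 5, 7, 3, 15, 1, 2, 14, 8, 9, 10, 11, 12, 13, 6, 4]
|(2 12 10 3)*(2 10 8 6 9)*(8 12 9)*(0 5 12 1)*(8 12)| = |(0 5 8 6 12 1)(2 9)(3 10)| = 6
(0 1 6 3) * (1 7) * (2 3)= (0 7 1 6 2 3)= [7, 6, 3, 0, 4, 5, 2, 1]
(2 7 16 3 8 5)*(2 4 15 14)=(2 7 16 3 8 5 4 15 14)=[0, 1, 7, 8, 15, 4, 6, 16, 5, 9, 10, 11, 12, 13, 2, 14, 3]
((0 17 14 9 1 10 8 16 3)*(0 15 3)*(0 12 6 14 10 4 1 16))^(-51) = ((0 17 10 8)(1 4)(3 15)(6 14 9 16 12))^(-51) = (0 17 10 8)(1 4)(3 15)(6 12 16 9 14)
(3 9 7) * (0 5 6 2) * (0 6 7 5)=(2 6)(3 9 5 7)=[0, 1, 6, 9, 4, 7, 2, 3, 8, 5]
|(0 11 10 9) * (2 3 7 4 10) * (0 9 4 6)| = 6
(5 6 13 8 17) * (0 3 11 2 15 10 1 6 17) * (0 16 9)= (0 3 11 2 15 10 1 6 13 8 16 9)(5 17)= [3, 6, 15, 11, 4, 17, 13, 7, 16, 0, 1, 2, 12, 8, 14, 10, 9, 5]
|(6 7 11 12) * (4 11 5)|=6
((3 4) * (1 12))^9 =(1 12)(3 4)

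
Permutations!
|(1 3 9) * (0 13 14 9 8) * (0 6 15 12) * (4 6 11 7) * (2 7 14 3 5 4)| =26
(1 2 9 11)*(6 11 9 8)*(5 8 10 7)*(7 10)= (1 2 7 5 8 6 11)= [0, 2, 7, 3, 4, 8, 11, 5, 6, 9, 10, 1]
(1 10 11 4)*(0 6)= (0 6)(1 10 11 4)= [6, 10, 2, 3, 1, 5, 0, 7, 8, 9, 11, 4]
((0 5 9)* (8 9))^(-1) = (0 9 8 5)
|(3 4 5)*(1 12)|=|(1 12)(3 4 5)|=6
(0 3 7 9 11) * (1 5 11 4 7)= (0 3 1 5 11)(4 7 9)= [3, 5, 2, 1, 7, 11, 6, 9, 8, 4, 10, 0]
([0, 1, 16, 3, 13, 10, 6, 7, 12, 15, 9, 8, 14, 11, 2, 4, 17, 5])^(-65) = [0, 1, 2, 3, 4, 5, 6, 7, 8, 9, 10, 11, 12, 13, 14, 15, 16, 17]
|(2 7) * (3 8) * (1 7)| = |(1 7 2)(3 8)| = 6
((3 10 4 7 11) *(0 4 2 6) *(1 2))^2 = (0 7 3 1 6 4 11 10 2)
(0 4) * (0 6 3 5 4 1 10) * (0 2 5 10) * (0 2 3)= (0 1 2 5 4 6)(3 10)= [1, 2, 5, 10, 6, 4, 0, 7, 8, 9, 3]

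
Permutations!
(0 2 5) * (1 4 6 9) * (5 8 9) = (0 2 8 9 1 4 6 5) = [2, 4, 8, 3, 6, 0, 5, 7, 9, 1]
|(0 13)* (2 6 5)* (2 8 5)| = 2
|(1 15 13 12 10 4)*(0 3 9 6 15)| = |(0 3 9 6 15 13 12 10 4 1)| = 10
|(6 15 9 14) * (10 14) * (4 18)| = 10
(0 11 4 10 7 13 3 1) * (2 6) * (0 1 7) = (0 11 4 10)(2 6)(3 7 13) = [11, 1, 6, 7, 10, 5, 2, 13, 8, 9, 0, 4, 12, 3]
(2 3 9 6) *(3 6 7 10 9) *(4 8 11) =(2 6)(4 8 11)(7 10 9) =[0, 1, 6, 3, 8, 5, 2, 10, 11, 7, 9, 4]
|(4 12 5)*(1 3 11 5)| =|(1 3 11 5 4 12)| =6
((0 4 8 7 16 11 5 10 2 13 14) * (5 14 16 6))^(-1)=((0 4 8 7 6 5 10 2 13 16 11 14))^(-1)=(0 14 11 16 13 2 10 5 6 7 8 4)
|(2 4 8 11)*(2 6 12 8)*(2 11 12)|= |(2 4 11 6)(8 12)|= 4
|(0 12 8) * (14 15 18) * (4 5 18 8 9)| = 9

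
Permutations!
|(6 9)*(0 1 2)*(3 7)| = 6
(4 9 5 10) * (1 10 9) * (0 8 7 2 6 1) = (0 8 7 2 6 1 10 4)(5 9) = [8, 10, 6, 3, 0, 9, 1, 2, 7, 5, 4]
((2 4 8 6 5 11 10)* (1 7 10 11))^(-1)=((11)(1 7 10 2 4 8 6 5))^(-1)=(11)(1 5 6 8 4 2 10 7)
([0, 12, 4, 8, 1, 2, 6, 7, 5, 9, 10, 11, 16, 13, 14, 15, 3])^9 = [0, 12, 4, 8, 1, 2, 6, 7, 5, 9, 10, 11, 16, 13, 14, 15, 3]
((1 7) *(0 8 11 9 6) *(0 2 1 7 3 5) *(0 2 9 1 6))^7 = ((0 8 11 1 3 5 2 6 9))^7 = (0 6 5 1 8 9 2 3 11)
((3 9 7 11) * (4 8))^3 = (3 11 7 9)(4 8)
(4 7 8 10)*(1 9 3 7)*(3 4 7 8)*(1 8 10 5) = (1 9 4 8 5)(3 10 7) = [0, 9, 2, 10, 8, 1, 6, 3, 5, 4, 7]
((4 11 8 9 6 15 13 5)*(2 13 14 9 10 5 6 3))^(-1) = (2 3 9 14 15 6 13)(4 5 10 8 11)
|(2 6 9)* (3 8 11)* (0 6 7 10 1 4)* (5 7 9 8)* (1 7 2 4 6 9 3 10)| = 6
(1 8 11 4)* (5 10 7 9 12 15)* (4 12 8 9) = (1 9 8 11 12 15 5 10 7 4) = [0, 9, 2, 3, 1, 10, 6, 4, 11, 8, 7, 12, 15, 13, 14, 5]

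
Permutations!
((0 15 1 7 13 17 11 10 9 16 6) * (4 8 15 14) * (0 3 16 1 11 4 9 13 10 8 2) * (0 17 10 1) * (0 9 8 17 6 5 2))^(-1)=(0 4 17 11 15 8 14)(1 7)(2 5 16 3 6)(10 13)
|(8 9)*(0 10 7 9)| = |(0 10 7 9 8)| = 5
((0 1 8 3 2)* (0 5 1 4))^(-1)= (0 4)(1 5 2 3 8)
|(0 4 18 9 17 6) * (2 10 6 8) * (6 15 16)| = 11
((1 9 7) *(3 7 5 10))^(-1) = (1 7 3 10 5 9)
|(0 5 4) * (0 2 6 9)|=6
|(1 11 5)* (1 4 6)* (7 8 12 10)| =|(1 11 5 4 6)(7 8 12 10)| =20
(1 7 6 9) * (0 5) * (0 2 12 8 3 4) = (0 5 2 12 8 3 4)(1 7 6 9) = [5, 7, 12, 4, 0, 2, 9, 6, 3, 1, 10, 11, 8]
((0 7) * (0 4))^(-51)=(7)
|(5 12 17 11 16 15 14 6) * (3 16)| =9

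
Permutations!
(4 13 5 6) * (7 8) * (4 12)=(4 13 5 6 12)(7 8)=[0, 1, 2, 3, 13, 6, 12, 8, 7, 9, 10, 11, 4, 5]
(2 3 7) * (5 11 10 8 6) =(2 3 7)(5 11 10 8 6) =[0, 1, 3, 7, 4, 11, 5, 2, 6, 9, 8, 10]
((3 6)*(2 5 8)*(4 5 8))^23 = ((2 8)(3 6)(4 5))^23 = (2 8)(3 6)(4 5)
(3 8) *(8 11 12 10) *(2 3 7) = (2 3 11 12 10 8 7) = [0, 1, 3, 11, 4, 5, 6, 2, 7, 9, 8, 12, 10]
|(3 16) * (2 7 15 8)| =4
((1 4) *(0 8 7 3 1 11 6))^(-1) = ((0 8 7 3 1 4 11 6))^(-1) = (0 6 11 4 1 3 7 8)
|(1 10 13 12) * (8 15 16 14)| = 4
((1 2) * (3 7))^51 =(1 2)(3 7)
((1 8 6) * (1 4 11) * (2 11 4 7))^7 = (1 8 6 7 2 11)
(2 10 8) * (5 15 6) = [0, 1, 10, 3, 4, 15, 5, 7, 2, 9, 8, 11, 12, 13, 14, 6] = (2 10 8)(5 15 6)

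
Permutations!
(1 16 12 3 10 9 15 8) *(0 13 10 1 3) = (0 13 10 9 15 8 3 1 16 12) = [13, 16, 2, 1, 4, 5, 6, 7, 3, 15, 9, 11, 0, 10, 14, 8, 12]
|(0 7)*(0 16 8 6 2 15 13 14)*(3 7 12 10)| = |(0 12 10 3 7 16 8 6 2 15 13 14)| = 12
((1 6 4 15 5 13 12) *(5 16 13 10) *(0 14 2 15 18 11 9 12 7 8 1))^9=(0 6 15 11 7)(1 2 18 13 12)(4 16 9 8 14)(5 10)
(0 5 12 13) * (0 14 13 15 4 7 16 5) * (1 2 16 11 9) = [0, 2, 16, 3, 7, 12, 6, 11, 8, 1, 10, 9, 15, 14, 13, 4, 5] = (1 2 16 5 12 15 4 7 11 9)(13 14)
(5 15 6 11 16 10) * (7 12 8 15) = [0, 1, 2, 3, 4, 7, 11, 12, 15, 9, 5, 16, 8, 13, 14, 6, 10] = (5 7 12 8 15 6 11 16 10)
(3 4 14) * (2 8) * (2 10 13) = (2 8 10 13)(3 4 14) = [0, 1, 8, 4, 14, 5, 6, 7, 10, 9, 13, 11, 12, 2, 3]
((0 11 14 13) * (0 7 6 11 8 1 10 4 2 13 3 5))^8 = (0 6 10 3 13 8 11 4 5 7 1 14 2) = ((0 8 1 10 4 2 13 7 6 11 14 3 5))^8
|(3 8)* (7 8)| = 3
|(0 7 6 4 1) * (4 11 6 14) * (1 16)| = 6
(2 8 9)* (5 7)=(2 8 9)(5 7)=[0, 1, 8, 3, 4, 7, 6, 5, 9, 2]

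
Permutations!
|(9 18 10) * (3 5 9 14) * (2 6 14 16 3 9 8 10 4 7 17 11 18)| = 20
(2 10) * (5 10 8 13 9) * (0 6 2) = (0 6 2 8 13 9 5 10) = [6, 1, 8, 3, 4, 10, 2, 7, 13, 5, 0, 11, 12, 9]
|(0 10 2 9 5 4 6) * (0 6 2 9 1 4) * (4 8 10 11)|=9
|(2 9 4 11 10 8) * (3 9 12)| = 8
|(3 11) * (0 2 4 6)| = |(0 2 4 6)(3 11)| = 4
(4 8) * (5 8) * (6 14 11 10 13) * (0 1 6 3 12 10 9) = (0 1 6 14 11 9)(3 12 10 13)(4 5 8) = [1, 6, 2, 12, 5, 8, 14, 7, 4, 0, 13, 9, 10, 3, 11]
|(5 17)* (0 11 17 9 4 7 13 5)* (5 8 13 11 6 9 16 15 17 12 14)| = |(0 6 9 4 7 11 12 14 5 16 15 17)(8 13)| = 12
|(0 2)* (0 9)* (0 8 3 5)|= 6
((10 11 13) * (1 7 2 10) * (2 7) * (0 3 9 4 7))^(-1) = (0 7 4 9 3)(1 13 11 10 2)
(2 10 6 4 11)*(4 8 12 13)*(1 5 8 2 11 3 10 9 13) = (1 5 8 12)(2 9 13 4 3 10 6) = [0, 5, 9, 10, 3, 8, 2, 7, 12, 13, 6, 11, 1, 4]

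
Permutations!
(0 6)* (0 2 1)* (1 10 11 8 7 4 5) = [6, 0, 10, 3, 5, 1, 2, 4, 7, 9, 11, 8] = (0 6 2 10 11 8 7 4 5 1)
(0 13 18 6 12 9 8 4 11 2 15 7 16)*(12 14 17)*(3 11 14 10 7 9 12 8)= (0 13 18 6 10 7 16)(2 15 9 3 11)(4 14 17 8)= [13, 1, 15, 11, 14, 5, 10, 16, 4, 3, 7, 2, 12, 18, 17, 9, 0, 8, 6]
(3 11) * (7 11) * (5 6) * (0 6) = (0 6 5)(3 7 11) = [6, 1, 2, 7, 4, 0, 5, 11, 8, 9, 10, 3]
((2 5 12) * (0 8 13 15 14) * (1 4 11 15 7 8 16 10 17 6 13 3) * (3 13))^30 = (0 11 3 10 14 4 6 16 15 1 17)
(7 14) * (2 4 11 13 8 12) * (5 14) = (2 4 11 13 8 12)(5 14 7) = [0, 1, 4, 3, 11, 14, 6, 5, 12, 9, 10, 13, 2, 8, 7]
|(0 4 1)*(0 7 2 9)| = |(0 4 1 7 2 9)| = 6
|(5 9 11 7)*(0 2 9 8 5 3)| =|(0 2 9 11 7 3)(5 8)| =6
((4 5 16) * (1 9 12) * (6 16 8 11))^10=((1 9 12)(4 5 8 11 6 16))^10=(1 9 12)(4 6 8)(5 16 11)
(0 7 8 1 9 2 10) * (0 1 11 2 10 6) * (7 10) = [10, 9, 6, 3, 4, 5, 0, 8, 11, 7, 1, 2] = (0 10 1 9 7 8 11 2 6)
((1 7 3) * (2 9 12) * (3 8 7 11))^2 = (1 3 11)(2 12 9)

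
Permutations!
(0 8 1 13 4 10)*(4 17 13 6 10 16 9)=(0 8 1 6 10)(4 16 9)(13 17)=[8, 6, 2, 3, 16, 5, 10, 7, 1, 4, 0, 11, 12, 17, 14, 15, 9, 13]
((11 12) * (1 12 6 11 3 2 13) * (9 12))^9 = (1 3)(2 9)(6 11)(12 13) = ((1 9 12 3 2 13)(6 11))^9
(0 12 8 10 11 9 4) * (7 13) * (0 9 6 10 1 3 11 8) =(0 12)(1 3 11 6 10 8)(4 9)(7 13) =[12, 3, 2, 11, 9, 5, 10, 13, 1, 4, 8, 6, 0, 7]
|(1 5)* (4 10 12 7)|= 4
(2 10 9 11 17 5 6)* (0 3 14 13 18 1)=(0 3 14 13 18 1)(2 10 9 11 17 5 6)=[3, 0, 10, 14, 4, 6, 2, 7, 8, 11, 9, 17, 12, 18, 13, 15, 16, 5, 1]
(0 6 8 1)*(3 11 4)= (0 6 8 1)(3 11 4)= [6, 0, 2, 11, 3, 5, 8, 7, 1, 9, 10, 4]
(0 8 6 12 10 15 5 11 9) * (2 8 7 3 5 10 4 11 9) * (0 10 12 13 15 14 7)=[0, 1, 8, 5, 11, 9, 13, 3, 6, 10, 14, 2, 4, 15, 7, 12]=(2 8 6 13 15 12 4 11)(3 5 9 10 14 7)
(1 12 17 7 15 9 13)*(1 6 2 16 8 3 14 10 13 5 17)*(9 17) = (1 12)(2 16 8 3 14 10 13 6)(5 9)(7 15 17) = [0, 12, 16, 14, 4, 9, 2, 15, 3, 5, 13, 11, 1, 6, 10, 17, 8, 7]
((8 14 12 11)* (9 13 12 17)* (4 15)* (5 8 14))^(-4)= (9 12 14)(11 17 13)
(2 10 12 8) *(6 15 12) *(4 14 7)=(2 10 6 15 12 8)(4 14 7)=[0, 1, 10, 3, 14, 5, 15, 4, 2, 9, 6, 11, 8, 13, 7, 12]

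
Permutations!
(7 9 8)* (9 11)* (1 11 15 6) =(1 11 9 8 7 15 6) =[0, 11, 2, 3, 4, 5, 1, 15, 7, 8, 10, 9, 12, 13, 14, 6]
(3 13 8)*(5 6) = [0, 1, 2, 13, 4, 6, 5, 7, 3, 9, 10, 11, 12, 8] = (3 13 8)(5 6)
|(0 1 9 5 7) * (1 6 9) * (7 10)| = |(0 6 9 5 10 7)| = 6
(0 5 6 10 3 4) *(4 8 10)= (0 5 6 4)(3 8 10)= [5, 1, 2, 8, 0, 6, 4, 7, 10, 9, 3]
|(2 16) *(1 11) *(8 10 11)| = 4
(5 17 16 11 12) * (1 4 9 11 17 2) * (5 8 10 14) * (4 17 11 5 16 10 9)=(1 17 10 14 16 11 12 8 9 5 2)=[0, 17, 1, 3, 4, 2, 6, 7, 9, 5, 14, 12, 8, 13, 16, 15, 11, 10]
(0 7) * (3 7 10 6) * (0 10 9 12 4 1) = [9, 0, 2, 7, 1, 5, 3, 10, 8, 12, 6, 11, 4] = (0 9 12 4 1)(3 7 10 6)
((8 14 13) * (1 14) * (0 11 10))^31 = (0 11 10)(1 8 13 14)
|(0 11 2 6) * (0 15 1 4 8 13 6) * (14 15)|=21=|(0 11 2)(1 4 8 13 6 14 15)|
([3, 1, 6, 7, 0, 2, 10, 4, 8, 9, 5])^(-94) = (0 7)(2 10)(3 4)(5 6)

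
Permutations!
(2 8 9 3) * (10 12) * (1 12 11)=(1 12 10 11)(2 8 9 3)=[0, 12, 8, 2, 4, 5, 6, 7, 9, 3, 11, 1, 10]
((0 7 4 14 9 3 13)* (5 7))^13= (0 9 7 13 14 5 3 4)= ((0 5 7 4 14 9 3 13))^13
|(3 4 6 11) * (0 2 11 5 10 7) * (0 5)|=6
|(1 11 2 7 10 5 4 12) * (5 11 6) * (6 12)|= 12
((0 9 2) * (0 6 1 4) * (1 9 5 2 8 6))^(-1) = (0 4 1 2 5)(6 8 9)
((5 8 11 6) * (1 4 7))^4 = ((1 4 7)(5 8 11 6))^4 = (11)(1 4 7)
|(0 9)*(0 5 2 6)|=5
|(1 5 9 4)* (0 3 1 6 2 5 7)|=20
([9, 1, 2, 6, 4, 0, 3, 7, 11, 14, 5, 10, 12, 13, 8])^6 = (0 5 10 11 8 14 9)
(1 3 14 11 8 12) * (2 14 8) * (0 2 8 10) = (0 2 14 11 8 12 1 3 10) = [2, 3, 14, 10, 4, 5, 6, 7, 12, 9, 0, 8, 1, 13, 11]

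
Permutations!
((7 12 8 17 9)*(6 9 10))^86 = ((6 9 7 12 8 17 10))^86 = (6 7 8 10 9 12 17)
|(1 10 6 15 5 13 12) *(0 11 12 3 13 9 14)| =|(0 11 12 1 10 6 15 5 9 14)(3 13)| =10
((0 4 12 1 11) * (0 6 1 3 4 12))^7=((0 12 3 4)(1 11 6))^7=(0 4 3 12)(1 11 6)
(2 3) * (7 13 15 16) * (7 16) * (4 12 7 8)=(16)(2 3)(4 12 7 13 15 8)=[0, 1, 3, 2, 12, 5, 6, 13, 4, 9, 10, 11, 7, 15, 14, 8, 16]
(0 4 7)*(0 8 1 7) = (0 4)(1 7 8) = [4, 7, 2, 3, 0, 5, 6, 8, 1]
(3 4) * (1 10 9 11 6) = (1 10 9 11 6)(3 4) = [0, 10, 2, 4, 3, 5, 1, 7, 8, 11, 9, 6]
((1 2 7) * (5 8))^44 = ((1 2 7)(5 8))^44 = (8)(1 7 2)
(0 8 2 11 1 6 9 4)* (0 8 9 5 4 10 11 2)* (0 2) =(0 9 10 11 1 6 5 4 8 2) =[9, 6, 0, 3, 8, 4, 5, 7, 2, 10, 11, 1]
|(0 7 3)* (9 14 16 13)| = 12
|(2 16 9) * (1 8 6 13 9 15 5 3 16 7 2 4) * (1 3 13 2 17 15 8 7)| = |(1 7 17 15 5 13 9 4 3 16 8 6 2)| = 13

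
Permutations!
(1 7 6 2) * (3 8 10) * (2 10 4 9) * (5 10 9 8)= (1 7 6 9 2)(3 5 10)(4 8)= [0, 7, 1, 5, 8, 10, 9, 6, 4, 2, 3]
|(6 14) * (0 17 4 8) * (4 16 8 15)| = 4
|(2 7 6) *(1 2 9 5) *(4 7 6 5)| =|(1 2 6 9 4 7 5)| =7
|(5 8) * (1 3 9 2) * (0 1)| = |(0 1 3 9 2)(5 8)| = 10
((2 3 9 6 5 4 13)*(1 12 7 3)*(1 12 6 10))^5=(1 2 10 13 9 4 3 5 7 6 12)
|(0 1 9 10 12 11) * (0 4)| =7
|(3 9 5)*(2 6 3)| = 5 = |(2 6 3 9 5)|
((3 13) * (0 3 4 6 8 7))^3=(0 4 7 13 8 3 6)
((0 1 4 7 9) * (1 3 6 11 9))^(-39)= (0 3 6 11 9)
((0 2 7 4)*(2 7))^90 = (7)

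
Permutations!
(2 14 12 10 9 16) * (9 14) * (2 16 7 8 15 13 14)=(16)(2 9 7 8 15 13 14 12 10)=[0, 1, 9, 3, 4, 5, 6, 8, 15, 7, 2, 11, 10, 14, 12, 13, 16]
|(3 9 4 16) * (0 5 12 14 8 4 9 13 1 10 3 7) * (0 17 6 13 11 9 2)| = 17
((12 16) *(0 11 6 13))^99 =((0 11 6 13)(12 16))^99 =(0 13 6 11)(12 16)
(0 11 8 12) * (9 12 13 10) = [11, 1, 2, 3, 4, 5, 6, 7, 13, 12, 9, 8, 0, 10] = (0 11 8 13 10 9 12)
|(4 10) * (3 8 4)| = 4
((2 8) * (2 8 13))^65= (2 13)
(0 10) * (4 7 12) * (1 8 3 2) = [10, 8, 1, 2, 7, 5, 6, 12, 3, 9, 0, 11, 4] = (0 10)(1 8 3 2)(4 7 12)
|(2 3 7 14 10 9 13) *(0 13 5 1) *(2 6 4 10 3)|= 24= |(0 13 6 4 10 9 5 1)(3 7 14)|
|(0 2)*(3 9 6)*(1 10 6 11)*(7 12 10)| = |(0 2)(1 7 12 10 6 3 9 11)| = 8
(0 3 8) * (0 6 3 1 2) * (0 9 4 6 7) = (0 1 2 9 4 6 3 8 7) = [1, 2, 9, 8, 6, 5, 3, 0, 7, 4]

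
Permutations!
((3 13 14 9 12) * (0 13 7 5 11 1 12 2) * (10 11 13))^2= (0 11 12 7 13 9)(1 3 5 14 2 10)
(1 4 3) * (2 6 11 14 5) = (1 4 3)(2 6 11 14 5) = [0, 4, 6, 1, 3, 2, 11, 7, 8, 9, 10, 14, 12, 13, 5]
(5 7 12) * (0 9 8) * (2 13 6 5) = (0 9 8)(2 13 6 5 7 12) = [9, 1, 13, 3, 4, 7, 5, 12, 0, 8, 10, 11, 2, 6]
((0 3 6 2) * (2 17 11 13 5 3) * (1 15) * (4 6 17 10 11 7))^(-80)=((0 2)(1 15)(3 17 7 4 6 10 11 13 5))^(-80)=(3 17 7 4 6 10 11 13 5)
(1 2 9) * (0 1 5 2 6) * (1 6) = [6, 1, 9, 3, 4, 2, 0, 7, 8, 5] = (0 6)(2 9 5)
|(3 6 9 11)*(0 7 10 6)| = |(0 7 10 6 9 11 3)| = 7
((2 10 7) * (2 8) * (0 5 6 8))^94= ((0 5 6 8 2 10 7))^94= (0 8 7 6 10 5 2)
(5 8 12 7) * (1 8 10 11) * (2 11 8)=[0, 2, 11, 3, 4, 10, 6, 5, 12, 9, 8, 1, 7]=(1 2 11)(5 10 8 12 7)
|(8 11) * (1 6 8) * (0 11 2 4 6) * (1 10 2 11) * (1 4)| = 8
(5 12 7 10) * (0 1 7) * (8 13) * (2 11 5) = (0 1 7 10 2 11 5 12)(8 13) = [1, 7, 11, 3, 4, 12, 6, 10, 13, 9, 2, 5, 0, 8]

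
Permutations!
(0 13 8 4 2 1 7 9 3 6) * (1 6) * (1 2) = (0 13 8 4 1 7 9 3 2 6) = [13, 7, 6, 2, 1, 5, 0, 9, 4, 3, 10, 11, 12, 8]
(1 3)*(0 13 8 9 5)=(0 13 8 9 5)(1 3)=[13, 3, 2, 1, 4, 0, 6, 7, 9, 5, 10, 11, 12, 8]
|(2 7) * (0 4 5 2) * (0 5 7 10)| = |(0 4 7 5 2 10)| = 6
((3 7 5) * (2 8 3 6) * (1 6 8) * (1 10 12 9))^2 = (1 2 12)(3 5)(6 10 9)(7 8) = ((1 6 2 10 12 9)(3 7 5 8))^2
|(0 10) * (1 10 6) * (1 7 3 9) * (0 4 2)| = 9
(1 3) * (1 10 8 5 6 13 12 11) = (1 3 10 8 5 6 13 12 11) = [0, 3, 2, 10, 4, 6, 13, 7, 5, 9, 8, 1, 11, 12]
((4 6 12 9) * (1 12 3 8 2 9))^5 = ((1 12)(2 9 4 6 3 8))^5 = (1 12)(2 8 3 6 4 9)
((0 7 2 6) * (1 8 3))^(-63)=((0 7 2 6)(1 8 3))^(-63)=(8)(0 7 2 6)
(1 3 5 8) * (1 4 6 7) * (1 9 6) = [0, 3, 2, 5, 1, 8, 7, 9, 4, 6] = (1 3 5 8 4)(6 7 9)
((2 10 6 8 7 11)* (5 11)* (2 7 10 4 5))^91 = ((2 4 5 11 7)(6 8 10))^91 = (2 4 5 11 7)(6 8 10)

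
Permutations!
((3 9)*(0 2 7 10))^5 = ((0 2 7 10)(3 9))^5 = (0 2 7 10)(3 9)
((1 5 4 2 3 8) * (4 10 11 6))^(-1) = ((1 5 10 11 6 4 2 3 8))^(-1) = (1 8 3 2 4 6 11 10 5)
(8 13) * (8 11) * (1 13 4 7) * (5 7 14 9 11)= (1 13 5 7)(4 14 9 11 8)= [0, 13, 2, 3, 14, 7, 6, 1, 4, 11, 10, 8, 12, 5, 9]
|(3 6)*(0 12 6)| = |(0 12 6 3)| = 4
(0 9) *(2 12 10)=(0 9)(2 12 10)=[9, 1, 12, 3, 4, 5, 6, 7, 8, 0, 2, 11, 10]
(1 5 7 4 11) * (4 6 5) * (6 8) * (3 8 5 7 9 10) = (1 4 11)(3 8 6 7 5 9 10) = [0, 4, 2, 8, 11, 9, 7, 5, 6, 10, 3, 1]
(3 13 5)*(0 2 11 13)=[2, 1, 11, 0, 4, 3, 6, 7, 8, 9, 10, 13, 12, 5]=(0 2 11 13 5 3)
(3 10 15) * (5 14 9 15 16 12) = [0, 1, 2, 10, 4, 14, 6, 7, 8, 15, 16, 11, 5, 13, 9, 3, 12] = (3 10 16 12 5 14 9 15)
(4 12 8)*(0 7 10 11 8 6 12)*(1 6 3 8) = (0 7 10 11 1 6 12 3 8 4) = [7, 6, 2, 8, 0, 5, 12, 10, 4, 9, 11, 1, 3]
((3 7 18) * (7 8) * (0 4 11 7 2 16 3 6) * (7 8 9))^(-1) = ((0 4 11 8 2 16 3 9 7 18 6))^(-1) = (0 6 18 7 9 3 16 2 8 11 4)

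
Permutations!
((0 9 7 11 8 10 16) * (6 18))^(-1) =((0 9 7 11 8 10 16)(6 18))^(-1) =(0 16 10 8 11 7 9)(6 18)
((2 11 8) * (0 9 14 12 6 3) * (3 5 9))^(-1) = (0 3)(2 8 11)(5 6 12 14 9)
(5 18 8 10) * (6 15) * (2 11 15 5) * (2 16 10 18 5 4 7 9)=(2 11 15 6 4 7 9)(8 18)(10 16)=[0, 1, 11, 3, 7, 5, 4, 9, 18, 2, 16, 15, 12, 13, 14, 6, 10, 17, 8]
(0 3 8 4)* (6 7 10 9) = (0 3 8 4)(6 7 10 9) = [3, 1, 2, 8, 0, 5, 7, 10, 4, 6, 9]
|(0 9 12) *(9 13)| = 4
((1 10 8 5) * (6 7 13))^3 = ((1 10 8 5)(6 7 13))^3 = (13)(1 5 8 10)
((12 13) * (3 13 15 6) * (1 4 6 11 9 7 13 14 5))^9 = ((1 4 6 3 14 5)(7 13 12 15 11 9))^9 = (1 3)(4 14)(5 6)(7 15)(9 12)(11 13)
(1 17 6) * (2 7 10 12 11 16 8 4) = (1 17 6)(2 7 10 12 11 16 8 4) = [0, 17, 7, 3, 2, 5, 1, 10, 4, 9, 12, 16, 11, 13, 14, 15, 8, 6]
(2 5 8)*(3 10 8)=(2 5 3 10 8)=[0, 1, 5, 10, 4, 3, 6, 7, 2, 9, 8]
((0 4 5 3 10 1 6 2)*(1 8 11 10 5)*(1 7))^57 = (11)(0 1)(2 7)(3 5)(4 6)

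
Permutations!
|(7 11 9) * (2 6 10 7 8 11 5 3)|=|(2 6 10 7 5 3)(8 11 9)|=6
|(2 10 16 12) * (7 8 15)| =12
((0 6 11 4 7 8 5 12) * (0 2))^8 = ((0 6 11 4 7 8 5 12 2))^8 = (0 2 12 5 8 7 4 11 6)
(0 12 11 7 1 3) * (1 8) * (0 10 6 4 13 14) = [12, 3, 2, 10, 13, 5, 4, 8, 1, 9, 6, 7, 11, 14, 0] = (0 12 11 7 8 1 3 10 6 4 13 14)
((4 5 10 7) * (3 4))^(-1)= (3 7 10 5 4)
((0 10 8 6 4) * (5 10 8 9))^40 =((0 8 6 4)(5 10 9))^40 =(5 10 9)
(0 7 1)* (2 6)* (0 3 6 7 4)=(0 4)(1 3 6 2 7)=[4, 3, 7, 6, 0, 5, 2, 1]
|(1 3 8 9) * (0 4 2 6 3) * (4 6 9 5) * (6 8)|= |(0 8 5 4 2 9 1)(3 6)|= 14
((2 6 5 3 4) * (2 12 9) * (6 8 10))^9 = ((2 8 10 6 5 3 4 12 9))^9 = (12)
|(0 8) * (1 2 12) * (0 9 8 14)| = |(0 14)(1 2 12)(8 9)| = 6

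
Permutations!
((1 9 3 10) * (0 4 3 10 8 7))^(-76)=(0 7 8 3 4)(1 10 9)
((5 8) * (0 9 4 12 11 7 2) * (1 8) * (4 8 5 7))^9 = ((0 9 8 7 2)(1 5)(4 12 11))^9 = (12)(0 2 7 8 9)(1 5)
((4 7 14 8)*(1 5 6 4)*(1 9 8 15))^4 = (1 7 5 14 6 15 4) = ((1 5 6 4 7 14 15)(8 9))^4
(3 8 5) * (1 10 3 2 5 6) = (1 10 3 8 6)(2 5) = [0, 10, 5, 8, 4, 2, 1, 7, 6, 9, 3]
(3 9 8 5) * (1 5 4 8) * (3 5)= (1 3 9)(4 8)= [0, 3, 2, 9, 8, 5, 6, 7, 4, 1]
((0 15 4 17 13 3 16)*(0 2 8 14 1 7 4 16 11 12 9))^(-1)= (0 9 12 11 3 13 17 4 7 1 14 8 2 16 15)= ((0 15 16 2 8 14 1 7 4 17 13 3 11 12 9))^(-1)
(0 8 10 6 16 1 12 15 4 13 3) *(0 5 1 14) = (0 8 10 6 16 14)(1 12 15 4 13 3 5) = [8, 12, 2, 5, 13, 1, 16, 7, 10, 9, 6, 11, 15, 3, 0, 4, 14]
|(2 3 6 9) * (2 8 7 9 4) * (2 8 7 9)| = 7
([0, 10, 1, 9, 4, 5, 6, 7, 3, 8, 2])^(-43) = (1 2 10)(3 8 9)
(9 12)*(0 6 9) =(0 6 9 12) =[6, 1, 2, 3, 4, 5, 9, 7, 8, 12, 10, 11, 0]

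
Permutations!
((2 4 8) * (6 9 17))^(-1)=((2 4 8)(6 9 17))^(-1)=(2 8 4)(6 17 9)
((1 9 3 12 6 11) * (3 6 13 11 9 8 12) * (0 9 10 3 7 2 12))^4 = ((0 9 6 10 3 7 2 12 13 11 1 8))^4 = (0 3 13)(1 6 2)(7 11 9)(8 10 12)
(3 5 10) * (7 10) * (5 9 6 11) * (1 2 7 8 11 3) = (1 2 7 10)(3 9 6)(5 8 11) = [0, 2, 7, 9, 4, 8, 3, 10, 11, 6, 1, 5]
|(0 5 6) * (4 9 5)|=5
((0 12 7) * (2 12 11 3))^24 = (12)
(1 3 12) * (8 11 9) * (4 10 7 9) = (1 3 12)(4 10 7 9 8 11) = [0, 3, 2, 12, 10, 5, 6, 9, 11, 8, 7, 4, 1]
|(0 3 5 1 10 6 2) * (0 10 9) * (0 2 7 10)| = |(0 3 5 1 9 2)(6 7 10)| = 6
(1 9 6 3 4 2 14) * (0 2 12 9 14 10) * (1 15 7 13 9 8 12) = (0 2 10)(1 14 15 7 13 9 6 3 4)(8 12) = [2, 14, 10, 4, 1, 5, 3, 13, 12, 6, 0, 11, 8, 9, 15, 7]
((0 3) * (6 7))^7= ((0 3)(6 7))^7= (0 3)(6 7)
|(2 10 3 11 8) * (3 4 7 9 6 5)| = |(2 10 4 7 9 6 5 3 11 8)| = 10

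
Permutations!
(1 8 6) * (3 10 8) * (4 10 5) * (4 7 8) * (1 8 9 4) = (1 3 5 7 9 4 10)(6 8) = [0, 3, 2, 5, 10, 7, 8, 9, 6, 4, 1]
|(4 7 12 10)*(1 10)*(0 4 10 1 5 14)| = 6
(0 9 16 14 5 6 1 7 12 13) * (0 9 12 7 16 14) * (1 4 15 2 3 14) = (0 12 13 9 1 16)(2 3 14 5 6 4 15) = [12, 16, 3, 14, 15, 6, 4, 7, 8, 1, 10, 11, 13, 9, 5, 2, 0]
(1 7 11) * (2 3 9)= (1 7 11)(2 3 9)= [0, 7, 3, 9, 4, 5, 6, 11, 8, 2, 10, 1]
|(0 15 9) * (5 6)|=6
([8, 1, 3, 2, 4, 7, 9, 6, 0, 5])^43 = (0 8)(2 3)(5 9 6 7)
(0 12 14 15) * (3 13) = (0 12 14 15)(3 13) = [12, 1, 2, 13, 4, 5, 6, 7, 8, 9, 10, 11, 14, 3, 15, 0]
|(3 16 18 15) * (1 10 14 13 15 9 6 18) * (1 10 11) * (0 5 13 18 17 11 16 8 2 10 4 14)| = |(0 5 13 15 3 8 2 10)(1 16 4 14 18 9 6 17 11)| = 72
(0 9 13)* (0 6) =(0 9 13 6) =[9, 1, 2, 3, 4, 5, 0, 7, 8, 13, 10, 11, 12, 6]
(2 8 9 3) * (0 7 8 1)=(0 7 8 9 3 2 1)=[7, 0, 1, 2, 4, 5, 6, 8, 9, 3]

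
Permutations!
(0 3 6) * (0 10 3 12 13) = (0 12 13)(3 6 10) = [12, 1, 2, 6, 4, 5, 10, 7, 8, 9, 3, 11, 13, 0]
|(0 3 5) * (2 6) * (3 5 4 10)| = |(0 5)(2 6)(3 4 10)| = 6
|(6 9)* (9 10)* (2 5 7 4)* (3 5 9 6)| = |(2 9 3 5 7 4)(6 10)| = 6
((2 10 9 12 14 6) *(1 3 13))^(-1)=(1 13 3)(2 6 14 12 9 10)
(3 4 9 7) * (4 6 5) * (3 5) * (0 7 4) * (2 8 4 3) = (0 7 5)(2 8 4 9 3 6) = [7, 1, 8, 6, 9, 0, 2, 5, 4, 3]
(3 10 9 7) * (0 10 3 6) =(0 10 9 7 6) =[10, 1, 2, 3, 4, 5, 0, 6, 8, 7, 9]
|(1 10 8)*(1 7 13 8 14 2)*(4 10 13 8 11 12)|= 8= |(1 13 11 12 4 10 14 2)(7 8)|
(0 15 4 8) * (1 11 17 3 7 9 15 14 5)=(0 14 5 1 11 17 3 7 9 15 4 8)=[14, 11, 2, 7, 8, 1, 6, 9, 0, 15, 10, 17, 12, 13, 5, 4, 16, 3]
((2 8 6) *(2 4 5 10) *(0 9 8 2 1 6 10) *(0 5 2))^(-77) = (0 10 4 9 1 2 8 6)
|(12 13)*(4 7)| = |(4 7)(12 13)| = 2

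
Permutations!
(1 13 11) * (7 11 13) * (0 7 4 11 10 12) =(13)(0 7 10 12)(1 4 11) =[7, 4, 2, 3, 11, 5, 6, 10, 8, 9, 12, 1, 0, 13]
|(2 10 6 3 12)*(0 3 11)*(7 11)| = |(0 3 12 2 10 6 7 11)| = 8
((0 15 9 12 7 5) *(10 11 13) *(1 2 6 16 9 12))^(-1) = (0 5 7 12 15)(1 9 16 6 2)(10 13 11)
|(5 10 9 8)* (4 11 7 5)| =|(4 11 7 5 10 9 8)| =7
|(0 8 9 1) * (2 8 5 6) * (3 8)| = 8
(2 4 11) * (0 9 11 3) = (0 9 11 2 4 3) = [9, 1, 4, 0, 3, 5, 6, 7, 8, 11, 10, 2]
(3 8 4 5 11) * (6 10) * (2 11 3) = (2 11)(3 8 4 5)(6 10) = [0, 1, 11, 8, 5, 3, 10, 7, 4, 9, 6, 2]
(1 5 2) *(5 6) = (1 6 5 2) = [0, 6, 1, 3, 4, 2, 5]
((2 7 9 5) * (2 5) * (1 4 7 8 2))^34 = (1 7)(4 9)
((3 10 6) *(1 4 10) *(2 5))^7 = (1 10 3 4 6)(2 5)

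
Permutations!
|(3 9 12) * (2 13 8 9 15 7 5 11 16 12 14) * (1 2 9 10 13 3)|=|(1 2 3 15 7 5 11 16 12)(8 10 13)(9 14)|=18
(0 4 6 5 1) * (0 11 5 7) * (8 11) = (0 4 6 7)(1 8 11 5) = [4, 8, 2, 3, 6, 1, 7, 0, 11, 9, 10, 5]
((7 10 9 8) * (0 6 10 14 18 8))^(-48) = ((0 6 10 9)(7 14 18 8))^(-48) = (18)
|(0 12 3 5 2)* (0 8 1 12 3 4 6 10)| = 10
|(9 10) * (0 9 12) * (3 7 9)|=6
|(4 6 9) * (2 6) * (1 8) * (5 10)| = |(1 8)(2 6 9 4)(5 10)| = 4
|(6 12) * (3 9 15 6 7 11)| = 7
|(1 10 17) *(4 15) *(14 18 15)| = |(1 10 17)(4 14 18 15)| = 12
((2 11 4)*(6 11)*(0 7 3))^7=((0 7 3)(2 6 11 4))^7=(0 7 3)(2 4 11 6)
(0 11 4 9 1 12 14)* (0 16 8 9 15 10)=(0 11 4 15 10)(1 12 14 16 8 9)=[11, 12, 2, 3, 15, 5, 6, 7, 9, 1, 0, 4, 14, 13, 16, 10, 8]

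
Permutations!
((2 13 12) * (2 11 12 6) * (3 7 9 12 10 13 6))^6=(3 13 10 11 12 9 7)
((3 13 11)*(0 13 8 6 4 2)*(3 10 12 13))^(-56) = ((0 3 8 6 4 2)(10 12 13 11))^(-56) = (13)(0 4 8)(2 6 3)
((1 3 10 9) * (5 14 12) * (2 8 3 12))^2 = ((1 12 5 14 2 8 3 10 9))^2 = (1 5 2 3 9 12 14 8 10)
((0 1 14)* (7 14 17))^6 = (0 1 17 7 14)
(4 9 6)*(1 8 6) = [0, 8, 2, 3, 9, 5, 4, 7, 6, 1] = (1 8 6 4 9)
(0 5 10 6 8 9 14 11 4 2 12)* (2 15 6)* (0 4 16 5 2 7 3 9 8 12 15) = (0 2 15 6 12 4)(3 9 14 11 16 5 10 7) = [2, 1, 15, 9, 0, 10, 12, 3, 8, 14, 7, 16, 4, 13, 11, 6, 5]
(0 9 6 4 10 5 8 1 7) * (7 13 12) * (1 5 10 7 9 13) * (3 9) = (0 13 12 3 9 6 4 7)(5 8) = [13, 1, 2, 9, 7, 8, 4, 0, 5, 6, 10, 11, 3, 12]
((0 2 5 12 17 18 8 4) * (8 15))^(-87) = (0 12 15)(2 17 8)(4 5 18)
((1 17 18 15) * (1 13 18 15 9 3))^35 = ((1 17 15 13 18 9 3))^35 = (18)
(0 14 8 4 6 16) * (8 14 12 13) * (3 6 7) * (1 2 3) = (0 12 13 8 4 7 1 2 3 6 16) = [12, 2, 3, 6, 7, 5, 16, 1, 4, 9, 10, 11, 13, 8, 14, 15, 0]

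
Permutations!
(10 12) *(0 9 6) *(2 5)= (0 9 6)(2 5)(10 12)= [9, 1, 5, 3, 4, 2, 0, 7, 8, 6, 12, 11, 10]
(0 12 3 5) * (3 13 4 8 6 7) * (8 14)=(0 12 13 4 14 8 6 7 3 5)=[12, 1, 2, 5, 14, 0, 7, 3, 6, 9, 10, 11, 13, 4, 8]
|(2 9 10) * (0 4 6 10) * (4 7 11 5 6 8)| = 8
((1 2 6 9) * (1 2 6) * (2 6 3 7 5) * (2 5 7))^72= (9)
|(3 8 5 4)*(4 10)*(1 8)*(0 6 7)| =|(0 6 7)(1 8 5 10 4 3)| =6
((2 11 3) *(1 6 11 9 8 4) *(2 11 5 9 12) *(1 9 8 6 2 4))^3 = ((1 2 12 4 9 6 5 8)(3 11))^3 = (1 4 5 2 9 8 12 6)(3 11)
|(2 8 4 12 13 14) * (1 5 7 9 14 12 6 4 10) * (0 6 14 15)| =12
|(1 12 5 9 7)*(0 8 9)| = 7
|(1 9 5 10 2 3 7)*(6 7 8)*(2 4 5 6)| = 12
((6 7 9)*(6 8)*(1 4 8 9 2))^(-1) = (9)(1 2 7 6 8 4)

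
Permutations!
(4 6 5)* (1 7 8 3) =(1 7 8 3)(4 6 5) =[0, 7, 2, 1, 6, 4, 5, 8, 3]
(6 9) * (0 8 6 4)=(0 8 6 9 4)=[8, 1, 2, 3, 0, 5, 9, 7, 6, 4]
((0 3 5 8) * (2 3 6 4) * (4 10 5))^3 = (0 5 6 8 10)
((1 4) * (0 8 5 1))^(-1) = ((0 8 5 1 4))^(-1) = (0 4 1 5 8)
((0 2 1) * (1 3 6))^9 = ((0 2 3 6 1))^9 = (0 1 6 3 2)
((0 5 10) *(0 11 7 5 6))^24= (11)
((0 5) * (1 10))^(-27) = ((0 5)(1 10))^(-27) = (0 5)(1 10)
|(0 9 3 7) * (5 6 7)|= |(0 9 3 5 6 7)|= 6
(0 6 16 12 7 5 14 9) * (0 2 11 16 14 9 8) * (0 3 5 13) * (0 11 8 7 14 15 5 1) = (0 6 15 5 9 2 8 3 1)(7 13 11 16 12 14) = [6, 0, 8, 1, 4, 9, 15, 13, 3, 2, 10, 16, 14, 11, 7, 5, 12]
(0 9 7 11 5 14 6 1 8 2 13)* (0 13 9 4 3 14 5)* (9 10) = (0 4 3 14 6 1 8 2 10 9 7 11) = [4, 8, 10, 14, 3, 5, 1, 11, 2, 7, 9, 0, 12, 13, 6]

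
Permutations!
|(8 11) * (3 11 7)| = 4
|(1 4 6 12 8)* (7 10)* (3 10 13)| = 20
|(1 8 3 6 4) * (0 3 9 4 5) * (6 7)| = 20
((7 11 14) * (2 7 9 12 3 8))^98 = (2 11 9 3)(7 14 12 8)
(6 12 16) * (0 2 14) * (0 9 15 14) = [2, 1, 0, 3, 4, 5, 12, 7, 8, 15, 10, 11, 16, 13, 9, 14, 6] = (0 2)(6 12 16)(9 15 14)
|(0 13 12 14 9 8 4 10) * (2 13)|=9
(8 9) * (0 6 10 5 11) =[6, 1, 2, 3, 4, 11, 10, 7, 9, 8, 5, 0] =(0 6 10 5 11)(8 9)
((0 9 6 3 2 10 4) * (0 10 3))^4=((0 9 6)(2 3)(4 10))^4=(10)(0 9 6)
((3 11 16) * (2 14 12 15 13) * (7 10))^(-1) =(2 13 15 12 14)(3 16 11)(7 10)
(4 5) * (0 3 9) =(0 3 9)(4 5) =[3, 1, 2, 9, 5, 4, 6, 7, 8, 0]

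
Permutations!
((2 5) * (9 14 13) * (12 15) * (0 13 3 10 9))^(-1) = (0 13)(2 5)(3 14 9 10)(12 15) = ((0 13)(2 5)(3 10 9 14)(12 15))^(-1)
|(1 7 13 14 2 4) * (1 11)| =|(1 7 13 14 2 4 11)| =7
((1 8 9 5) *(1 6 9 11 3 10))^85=((1 8 11 3 10)(5 6 9))^85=(11)(5 6 9)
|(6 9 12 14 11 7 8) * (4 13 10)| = 21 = |(4 13 10)(6 9 12 14 11 7 8)|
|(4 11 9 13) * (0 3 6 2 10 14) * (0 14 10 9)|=8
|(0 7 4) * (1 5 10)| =3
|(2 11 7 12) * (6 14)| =4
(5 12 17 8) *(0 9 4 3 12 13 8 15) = [9, 1, 2, 12, 3, 13, 6, 7, 5, 4, 10, 11, 17, 8, 14, 0, 16, 15] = (0 9 4 3 12 17 15)(5 13 8)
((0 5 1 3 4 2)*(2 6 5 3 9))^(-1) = ((0 3 4 6 5 1 9 2))^(-1) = (0 2 9 1 5 6 4 3)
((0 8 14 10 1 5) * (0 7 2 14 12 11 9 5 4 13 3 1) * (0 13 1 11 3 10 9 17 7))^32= (0 5 9 14 2 7 17 11 3 12 8)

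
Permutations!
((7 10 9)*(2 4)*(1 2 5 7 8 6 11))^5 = (1 10)(2 9)(4 8)(5 6)(7 11)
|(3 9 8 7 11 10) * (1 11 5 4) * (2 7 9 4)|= |(1 11 10 3 4)(2 7 5)(8 9)|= 30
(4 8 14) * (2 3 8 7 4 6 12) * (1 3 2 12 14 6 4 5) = (1 3 8 6 14 4 7 5) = [0, 3, 2, 8, 7, 1, 14, 5, 6, 9, 10, 11, 12, 13, 4]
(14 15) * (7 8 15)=(7 8 15 14)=[0, 1, 2, 3, 4, 5, 6, 8, 15, 9, 10, 11, 12, 13, 7, 14]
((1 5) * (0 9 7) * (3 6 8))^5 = (0 7 9)(1 5)(3 8 6) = ((0 9 7)(1 5)(3 6 8))^5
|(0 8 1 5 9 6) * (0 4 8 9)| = |(0 9 6 4 8 1 5)| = 7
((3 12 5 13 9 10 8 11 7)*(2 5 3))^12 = (2 10)(5 8)(7 9)(11 13) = ((2 5 13 9 10 8 11 7)(3 12))^12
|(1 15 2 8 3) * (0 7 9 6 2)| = 9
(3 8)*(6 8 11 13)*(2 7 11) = (2 7 11 13 6 8 3) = [0, 1, 7, 2, 4, 5, 8, 11, 3, 9, 10, 13, 12, 6]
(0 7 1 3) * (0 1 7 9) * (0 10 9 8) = (0 8)(1 3)(9 10) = [8, 3, 2, 1, 4, 5, 6, 7, 0, 10, 9]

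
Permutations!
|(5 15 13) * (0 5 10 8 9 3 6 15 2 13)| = |(0 5 2 13 10 8 9 3 6 15)| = 10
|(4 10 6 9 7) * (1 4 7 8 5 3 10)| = 6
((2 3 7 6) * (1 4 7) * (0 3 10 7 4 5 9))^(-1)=(0 9 5 1 3)(2 6 7 10)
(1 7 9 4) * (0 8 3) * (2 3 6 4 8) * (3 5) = (0 2 5 3)(1 7 9 8 6 4) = [2, 7, 5, 0, 1, 3, 4, 9, 6, 8]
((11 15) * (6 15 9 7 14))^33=(6 9)(7 15)(11 14)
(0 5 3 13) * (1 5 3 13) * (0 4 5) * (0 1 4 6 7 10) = (0 3 4 5 13 6 7 10) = [3, 1, 2, 4, 5, 13, 7, 10, 8, 9, 0, 11, 12, 6]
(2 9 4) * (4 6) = (2 9 6 4) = [0, 1, 9, 3, 2, 5, 4, 7, 8, 6]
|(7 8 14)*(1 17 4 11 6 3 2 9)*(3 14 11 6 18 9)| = 10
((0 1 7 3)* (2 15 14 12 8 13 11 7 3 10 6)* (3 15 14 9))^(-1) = (0 3 9 15 1)(2 6 10 7 11 13 8 12 14) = ((0 1 15 9 3)(2 14 12 8 13 11 7 10 6))^(-1)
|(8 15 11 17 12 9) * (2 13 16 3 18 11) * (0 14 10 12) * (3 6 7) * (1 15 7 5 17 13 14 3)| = |(0 3 18 11 13 16 6 5 17)(1 15 2 14 10 12 9 8 7)| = 9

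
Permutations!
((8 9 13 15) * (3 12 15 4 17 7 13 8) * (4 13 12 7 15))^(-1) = (3 15 17 4 12 7)(8 9)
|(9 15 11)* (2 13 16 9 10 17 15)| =4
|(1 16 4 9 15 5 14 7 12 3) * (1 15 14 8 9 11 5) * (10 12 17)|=14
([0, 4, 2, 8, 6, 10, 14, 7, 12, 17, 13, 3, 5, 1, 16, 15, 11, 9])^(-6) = (17)(1 3)(4 8)(5 14)(6 12)(10 16)(11 13)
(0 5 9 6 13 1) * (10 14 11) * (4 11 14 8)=(14)(0 5 9 6 13 1)(4 11 10 8)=[5, 0, 2, 3, 11, 9, 13, 7, 4, 6, 8, 10, 12, 1, 14]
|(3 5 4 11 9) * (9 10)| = 6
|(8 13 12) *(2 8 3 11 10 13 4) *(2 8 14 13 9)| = 8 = |(2 14 13 12 3 11 10 9)(4 8)|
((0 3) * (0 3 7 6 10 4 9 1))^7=(10)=((0 7 6 10 4 9 1))^7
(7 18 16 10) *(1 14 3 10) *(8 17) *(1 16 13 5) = (1 14 3 10 7 18 13 5)(8 17) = [0, 14, 2, 10, 4, 1, 6, 18, 17, 9, 7, 11, 12, 5, 3, 15, 16, 8, 13]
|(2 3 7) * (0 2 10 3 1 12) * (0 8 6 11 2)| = 6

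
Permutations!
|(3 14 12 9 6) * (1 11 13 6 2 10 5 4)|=12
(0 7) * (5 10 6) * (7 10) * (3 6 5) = (0 10 5 7)(3 6) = [10, 1, 2, 6, 4, 7, 3, 0, 8, 9, 5]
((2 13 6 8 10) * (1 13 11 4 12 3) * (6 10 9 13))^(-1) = ((1 6 8 9 13 10 2 11 4 12 3))^(-1) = (1 3 12 4 11 2 10 13 9 8 6)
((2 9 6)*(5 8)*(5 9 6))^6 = ((2 6)(5 8 9))^6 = (9)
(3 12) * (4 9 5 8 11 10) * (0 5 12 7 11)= (0 5 8)(3 7 11 10 4 9 12)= [5, 1, 2, 7, 9, 8, 6, 11, 0, 12, 4, 10, 3]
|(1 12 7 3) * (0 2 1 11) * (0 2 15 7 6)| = |(0 15 7 3 11 2 1 12 6)| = 9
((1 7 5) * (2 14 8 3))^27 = ((1 7 5)(2 14 8 3))^27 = (2 3 8 14)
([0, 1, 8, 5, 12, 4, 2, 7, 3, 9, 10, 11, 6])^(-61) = [0, 1, 3, 4, 6, 12, 8, 7, 5, 9, 10, 11, 2]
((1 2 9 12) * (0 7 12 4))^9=((0 7 12 1 2 9 4))^9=(0 12 2 4 7 1 9)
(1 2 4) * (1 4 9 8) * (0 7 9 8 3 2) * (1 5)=(0 7 9 3 2 8 5 1)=[7, 0, 8, 2, 4, 1, 6, 9, 5, 3]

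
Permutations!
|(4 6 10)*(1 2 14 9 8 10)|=|(1 2 14 9 8 10 4 6)|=8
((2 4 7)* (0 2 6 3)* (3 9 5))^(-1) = (0 3 5 9 6 7 4 2)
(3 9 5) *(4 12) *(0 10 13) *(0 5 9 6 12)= [10, 1, 2, 6, 0, 3, 12, 7, 8, 9, 13, 11, 4, 5]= (0 10 13 5 3 6 12 4)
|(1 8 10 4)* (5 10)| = |(1 8 5 10 4)| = 5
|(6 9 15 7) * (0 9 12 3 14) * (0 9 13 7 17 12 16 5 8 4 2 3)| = 15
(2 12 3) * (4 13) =[0, 1, 12, 2, 13, 5, 6, 7, 8, 9, 10, 11, 3, 4] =(2 12 3)(4 13)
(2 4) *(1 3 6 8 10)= (1 3 6 8 10)(2 4)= [0, 3, 4, 6, 2, 5, 8, 7, 10, 9, 1]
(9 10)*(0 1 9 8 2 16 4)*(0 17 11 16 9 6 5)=(0 1 6 5)(2 9 10 8)(4 17 11 16)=[1, 6, 9, 3, 17, 0, 5, 7, 2, 10, 8, 16, 12, 13, 14, 15, 4, 11]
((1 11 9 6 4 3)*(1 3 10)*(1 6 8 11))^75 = ((4 10 6)(8 11 9))^75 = (11)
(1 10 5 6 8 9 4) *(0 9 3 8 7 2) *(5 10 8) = (10)(0 9 4 1 8 3 5 6 7 2) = [9, 8, 0, 5, 1, 6, 7, 2, 3, 4, 10]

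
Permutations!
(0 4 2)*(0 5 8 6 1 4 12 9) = [12, 4, 5, 3, 2, 8, 1, 7, 6, 0, 10, 11, 9] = (0 12 9)(1 4 2 5 8 6)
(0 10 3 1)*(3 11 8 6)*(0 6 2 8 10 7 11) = [7, 6, 8, 1, 4, 5, 3, 11, 2, 9, 0, 10] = (0 7 11 10)(1 6 3)(2 8)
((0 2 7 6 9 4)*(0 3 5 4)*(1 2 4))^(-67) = (0 2 4 7 3 6 5 9 1)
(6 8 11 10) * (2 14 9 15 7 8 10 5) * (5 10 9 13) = [0, 1, 14, 3, 4, 2, 9, 8, 11, 15, 6, 10, 12, 5, 13, 7] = (2 14 13 5)(6 9 15 7 8 11 10)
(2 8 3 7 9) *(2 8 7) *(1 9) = [0, 9, 7, 2, 4, 5, 6, 1, 3, 8] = (1 9 8 3 2 7)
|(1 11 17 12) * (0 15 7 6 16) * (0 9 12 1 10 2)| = 9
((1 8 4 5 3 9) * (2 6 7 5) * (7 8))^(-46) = ((1 7 5 3 9)(2 6 8 4))^(-46) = (1 9 3 5 7)(2 8)(4 6)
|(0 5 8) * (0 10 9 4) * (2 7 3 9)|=9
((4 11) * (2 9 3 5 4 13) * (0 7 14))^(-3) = (14)(2 4 9 11 3 13 5) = ((0 7 14)(2 9 3 5 4 11 13))^(-3)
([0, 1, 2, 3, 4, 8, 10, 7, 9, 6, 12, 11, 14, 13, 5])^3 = (5 6 14 9 12 8 10)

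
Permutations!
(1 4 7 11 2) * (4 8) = (1 8 4 7 11 2) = [0, 8, 1, 3, 7, 5, 6, 11, 4, 9, 10, 2]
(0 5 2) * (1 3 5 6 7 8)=[6, 3, 0, 5, 4, 2, 7, 8, 1]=(0 6 7 8 1 3 5 2)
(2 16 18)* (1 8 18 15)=(1 8 18 2 16 15)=[0, 8, 16, 3, 4, 5, 6, 7, 18, 9, 10, 11, 12, 13, 14, 1, 15, 17, 2]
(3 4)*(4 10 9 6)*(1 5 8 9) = (1 5 8 9 6 4 3 10) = [0, 5, 2, 10, 3, 8, 4, 7, 9, 6, 1]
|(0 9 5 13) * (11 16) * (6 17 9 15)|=14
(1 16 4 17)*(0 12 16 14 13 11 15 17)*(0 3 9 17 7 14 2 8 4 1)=(0 12 16 1 2 8 4 3 9 17)(7 14 13 11 15)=[12, 2, 8, 9, 3, 5, 6, 14, 4, 17, 10, 15, 16, 11, 13, 7, 1, 0]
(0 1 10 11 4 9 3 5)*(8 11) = (0 1 10 8 11 4 9 3 5) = [1, 10, 2, 5, 9, 0, 6, 7, 11, 3, 8, 4]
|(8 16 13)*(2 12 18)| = 3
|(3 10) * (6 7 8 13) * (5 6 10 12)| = |(3 12 5 6 7 8 13 10)| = 8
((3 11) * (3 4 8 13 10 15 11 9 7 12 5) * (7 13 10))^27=(3 7)(4 10 11 8 15)(5 13)(9 12)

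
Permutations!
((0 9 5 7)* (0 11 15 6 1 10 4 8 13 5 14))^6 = ((0 9 14)(1 10 4 8 13 5 7 11 15 6))^6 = (1 7 4 15 13)(5 10 11 8 6)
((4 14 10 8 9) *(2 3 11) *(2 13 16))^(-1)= ((2 3 11 13 16)(4 14 10 8 9))^(-1)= (2 16 13 11 3)(4 9 8 10 14)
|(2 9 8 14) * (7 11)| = |(2 9 8 14)(7 11)| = 4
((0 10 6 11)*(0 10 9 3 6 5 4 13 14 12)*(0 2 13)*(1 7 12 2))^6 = ((0 9 3 6 11 10 5 4)(1 7 12)(2 13 14))^6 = (14)(0 5 11 3)(4 10 6 9)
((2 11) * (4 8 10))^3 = ((2 11)(4 8 10))^3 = (2 11)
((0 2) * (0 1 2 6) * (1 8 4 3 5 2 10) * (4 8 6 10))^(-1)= (0 6 2 5 3 4 1 10)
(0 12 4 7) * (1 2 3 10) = (0 12 4 7)(1 2 3 10) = [12, 2, 3, 10, 7, 5, 6, 0, 8, 9, 1, 11, 4]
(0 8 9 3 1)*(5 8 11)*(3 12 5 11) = (0 3 1)(5 8 9 12) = [3, 0, 2, 1, 4, 8, 6, 7, 9, 12, 10, 11, 5]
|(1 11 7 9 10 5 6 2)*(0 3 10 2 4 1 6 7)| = |(0 3 10 5 7 9 2 6 4 1 11)| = 11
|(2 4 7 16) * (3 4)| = 5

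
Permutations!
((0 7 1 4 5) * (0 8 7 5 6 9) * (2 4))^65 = (0 8 1 4 9 5 7 2 6)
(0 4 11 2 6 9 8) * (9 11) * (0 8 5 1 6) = [4, 6, 0, 3, 9, 1, 11, 7, 8, 5, 10, 2] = (0 4 9 5 1 6 11 2)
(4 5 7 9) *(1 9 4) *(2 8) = (1 9)(2 8)(4 5 7) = [0, 9, 8, 3, 5, 7, 6, 4, 2, 1]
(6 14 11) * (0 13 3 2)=(0 13 3 2)(6 14 11)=[13, 1, 0, 2, 4, 5, 14, 7, 8, 9, 10, 6, 12, 3, 11]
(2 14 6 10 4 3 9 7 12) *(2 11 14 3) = (2 3 9 7 12 11 14 6 10 4) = [0, 1, 3, 9, 2, 5, 10, 12, 8, 7, 4, 14, 11, 13, 6]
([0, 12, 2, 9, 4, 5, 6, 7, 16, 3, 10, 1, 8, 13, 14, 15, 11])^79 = (1 11 16 8 12)(3 9)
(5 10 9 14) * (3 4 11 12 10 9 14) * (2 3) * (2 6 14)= (2 3 4 11 12 10)(5 9 6 14)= [0, 1, 3, 4, 11, 9, 14, 7, 8, 6, 2, 12, 10, 13, 5]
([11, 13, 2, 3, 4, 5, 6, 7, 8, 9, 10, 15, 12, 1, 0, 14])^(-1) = (0 14 15 11)(1 13)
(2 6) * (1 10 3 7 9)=(1 10 3 7 9)(2 6)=[0, 10, 6, 7, 4, 5, 2, 9, 8, 1, 3]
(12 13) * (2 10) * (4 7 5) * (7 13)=[0, 1, 10, 3, 13, 4, 6, 5, 8, 9, 2, 11, 7, 12]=(2 10)(4 13 12 7 5)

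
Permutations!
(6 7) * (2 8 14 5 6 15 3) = (2 8 14 5 6 7 15 3) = [0, 1, 8, 2, 4, 6, 7, 15, 14, 9, 10, 11, 12, 13, 5, 3]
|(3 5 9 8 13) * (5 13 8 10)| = |(3 13)(5 9 10)| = 6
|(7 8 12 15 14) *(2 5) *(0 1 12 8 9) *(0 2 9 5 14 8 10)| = 30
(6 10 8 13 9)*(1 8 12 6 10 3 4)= [0, 8, 2, 4, 1, 5, 3, 7, 13, 10, 12, 11, 6, 9]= (1 8 13 9 10 12 6 3 4)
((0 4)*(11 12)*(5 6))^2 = (12)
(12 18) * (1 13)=(1 13)(12 18)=[0, 13, 2, 3, 4, 5, 6, 7, 8, 9, 10, 11, 18, 1, 14, 15, 16, 17, 12]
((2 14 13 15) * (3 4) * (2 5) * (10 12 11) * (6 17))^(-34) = (17)(2 14 13 15 5)(10 11 12)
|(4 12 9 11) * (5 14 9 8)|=|(4 12 8 5 14 9 11)|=7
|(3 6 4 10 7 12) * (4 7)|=|(3 6 7 12)(4 10)|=4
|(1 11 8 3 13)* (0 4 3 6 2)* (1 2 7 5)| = |(0 4 3 13 2)(1 11 8 6 7 5)| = 30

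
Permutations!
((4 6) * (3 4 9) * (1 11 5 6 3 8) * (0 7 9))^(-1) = (0 6 5 11 1 8 9 7)(3 4)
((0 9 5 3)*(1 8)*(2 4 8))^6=(0 5)(1 4)(2 8)(3 9)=((0 9 5 3)(1 2 4 8))^6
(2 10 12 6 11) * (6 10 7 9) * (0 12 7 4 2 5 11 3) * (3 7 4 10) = (0 12 3)(2 10 4)(5 11)(6 7 9) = [12, 1, 10, 0, 2, 11, 7, 9, 8, 6, 4, 5, 3]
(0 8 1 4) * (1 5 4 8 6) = (0 6 1 8 5 4) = [6, 8, 2, 3, 0, 4, 1, 7, 5]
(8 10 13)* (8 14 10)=(10 13 14)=[0, 1, 2, 3, 4, 5, 6, 7, 8, 9, 13, 11, 12, 14, 10]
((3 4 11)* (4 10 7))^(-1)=(3 11 4 7 10)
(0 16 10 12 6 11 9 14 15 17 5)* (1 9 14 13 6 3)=(0 16 10 12 3 1 9 13 6 11 14 15 17 5)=[16, 9, 2, 1, 4, 0, 11, 7, 8, 13, 12, 14, 3, 6, 15, 17, 10, 5]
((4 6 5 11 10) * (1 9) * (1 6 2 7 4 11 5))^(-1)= ((1 9 6)(2 7 4)(10 11))^(-1)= (1 6 9)(2 4 7)(10 11)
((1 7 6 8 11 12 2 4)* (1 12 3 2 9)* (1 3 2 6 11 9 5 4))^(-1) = (1 2 11 7)(3 9 8 6)(4 5 12)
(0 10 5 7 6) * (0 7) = (0 10 5)(6 7) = [10, 1, 2, 3, 4, 0, 7, 6, 8, 9, 5]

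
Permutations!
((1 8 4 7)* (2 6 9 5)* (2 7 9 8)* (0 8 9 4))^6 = ((0 8)(1 2 6 9 5 7))^6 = (9)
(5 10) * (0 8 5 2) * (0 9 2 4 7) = (0 8 5 10 4 7)(2 9) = [8, 1, 9, 3, 7, 10, 6, 0, 5, 2, 4]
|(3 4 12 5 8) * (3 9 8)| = 4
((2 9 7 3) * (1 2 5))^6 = ((1 2 9 7 3 5))^6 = (9)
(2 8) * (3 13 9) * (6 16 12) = (2 8)(3 13 9)(6 16 12) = [0, 1, 8, 13, 4, 5, 16, 7, 2, 3, 10, 11, 6, 9, 14, 15, 12]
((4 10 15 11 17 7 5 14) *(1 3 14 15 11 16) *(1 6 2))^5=(1 11 16 14 7 2 10 15 3 17 6 4 5)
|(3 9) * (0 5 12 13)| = |(0 5 12 13)(3 9)| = 4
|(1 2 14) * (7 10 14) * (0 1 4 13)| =|(0 1 2 7 10 14 4 13)| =8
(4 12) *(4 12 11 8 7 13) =(4 11 8 7 13) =[0, 1, 2, 3, 11, 5, 6, 13, 7, 9, 10, 8, 12, 4]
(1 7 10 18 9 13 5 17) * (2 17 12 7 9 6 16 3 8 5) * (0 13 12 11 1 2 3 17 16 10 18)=(0 13 3 8 5 11 1 9 12 7 18 6 10)(2 16 17)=[13, 9, 16, 8, 4, 11, 10, 18, 5, 12, 0, 1, 7, 3, 14, 15, 17, 2, 6]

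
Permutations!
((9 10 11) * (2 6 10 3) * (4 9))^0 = (11)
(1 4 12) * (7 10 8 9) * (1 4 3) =(1 3)(4 12)(7 10 8 9) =[0, 3, 2, 1, 12, 5, 6, 10, 9, 7, 8, 11, 4]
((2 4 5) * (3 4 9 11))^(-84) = ((2 9 11 3 4 5))^(-84) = (11)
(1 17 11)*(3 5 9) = (1 17 11)(3 5 9) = [0, 17, 2, 5, 4, 9, 6, 7, 8, 3, 10, 1, 12, 13, 14, 15, 16, 11]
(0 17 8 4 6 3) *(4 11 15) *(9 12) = (0 17 8 11 15 4 6 3)(9 12) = [17, 1, 2, 0, 6, 5, 3, 7, 11, 12, 10, 15, 9, 13, 14, 4, 16, 8]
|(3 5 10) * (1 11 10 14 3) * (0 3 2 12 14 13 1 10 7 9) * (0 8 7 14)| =9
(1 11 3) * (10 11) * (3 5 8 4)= (1 10 11 5 8 4 3)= [0, 10, 2, 1, 3, 8, 6, 7, 4, 9, 11, 5]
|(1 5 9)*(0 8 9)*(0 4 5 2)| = 10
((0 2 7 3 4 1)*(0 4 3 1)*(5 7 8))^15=((0 2 8 5 7 1 4))^15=(0 2 8 5 7 1 4)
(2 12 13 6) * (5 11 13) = (2 12 5 11 13 6) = [0, 1, 12, 3, 4, 11, 2, 7, 8, 9, 10, 13, 5, 6]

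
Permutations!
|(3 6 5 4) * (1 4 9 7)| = 7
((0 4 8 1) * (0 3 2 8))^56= ((0 4)(1 3 2 8))^56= (8)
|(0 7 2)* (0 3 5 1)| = 6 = |(0 7 2 3 5 1)|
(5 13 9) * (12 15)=[0, 1, 2, 3, 4, 13, 6, 7, 8, 5, 10, 11, 15, 9, 14, 12]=(5 13 9)(12 15)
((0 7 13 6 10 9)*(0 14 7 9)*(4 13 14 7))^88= (14)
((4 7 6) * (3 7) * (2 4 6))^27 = ((2 4 3 7))^27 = (2 7 3 4)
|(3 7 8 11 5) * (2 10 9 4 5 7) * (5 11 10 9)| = 9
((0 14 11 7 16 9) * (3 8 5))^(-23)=((0 14 11 7 16 9)(3 8 5))^(-23)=(0 14 11 7 16 9)(3 8 5)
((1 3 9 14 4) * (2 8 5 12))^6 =(1 3 9 14 4)(2 5)(8 12)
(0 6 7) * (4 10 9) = (0 6 7)(4 10 9) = [6, 1, 2, 3, 10, 5, 7, 0, 8, 4, 9]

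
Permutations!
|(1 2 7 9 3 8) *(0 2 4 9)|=|(0 2 7)(1 4 9 3 8)|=15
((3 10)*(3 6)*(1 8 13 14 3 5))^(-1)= (1 5 6 10 3 14 13 8)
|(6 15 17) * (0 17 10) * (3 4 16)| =|(0 17 6 15 10)(3 4 16)| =15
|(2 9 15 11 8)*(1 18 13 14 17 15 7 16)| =12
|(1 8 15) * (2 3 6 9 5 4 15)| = |(1 8 2 3 6 9 5 4 15)| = 9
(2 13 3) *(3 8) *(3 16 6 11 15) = (2 13 8 16 6 11 15 3) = [0, 1, 13, 2, 4, 5, 11, 7, 16, 9, 10, 15, 12, 8, 14, 3, 6]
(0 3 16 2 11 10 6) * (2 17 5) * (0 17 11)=[3, 1, 0, 16, 4, 2, 17, 7, 8, 9, 6, 10, 12, 13, 14, 15, 11, 5]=(0 3 16 11 10 6 17 5 2)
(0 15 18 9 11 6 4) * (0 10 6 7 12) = (0 15 18 9 11 7 12)(4 10 6) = [15, 1, 2, 3, 10, 5, 4, 12, 8, 11, 6, 7, 0, 13, 14, 18, 16, 17, 9]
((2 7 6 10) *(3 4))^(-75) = (2 7 6 10)(3 4)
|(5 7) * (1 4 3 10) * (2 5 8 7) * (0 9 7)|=4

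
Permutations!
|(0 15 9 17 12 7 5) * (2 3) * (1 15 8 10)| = 10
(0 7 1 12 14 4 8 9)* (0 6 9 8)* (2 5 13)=(0 7 1 12 14 4)(2 5 13)(6 9)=[7, 12, 5, 3, 0, 13, 9, 1, 8, 6, 10, 11, 14, 2, 4]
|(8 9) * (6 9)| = 3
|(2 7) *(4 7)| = 3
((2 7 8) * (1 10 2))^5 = (10)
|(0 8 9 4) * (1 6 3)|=|(0 8 9 4)(1 6 3)|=12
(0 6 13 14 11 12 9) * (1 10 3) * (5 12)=(0 6 13 14 11 5 12 9)(1 10 3)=[6, 10, 2, 1, 4, 12, 13, 7, 8, 0, 3, 5, 9, 14, 11]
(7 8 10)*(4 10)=[0, 1, 2, 3, 10, 5, 6, 8, 4, 9, 7]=(4 10 7 8)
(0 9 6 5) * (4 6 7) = (0 9 7 4 6 5) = [9, 1, 2, 3, 6, 0, 5, 4, 8, 7]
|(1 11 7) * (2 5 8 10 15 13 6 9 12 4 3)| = 33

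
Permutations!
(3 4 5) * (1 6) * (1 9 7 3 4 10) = (1 6 9 7 3 10)(4 5) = [0, 6, 2, 10, 5, 4, 9, 3, 8, 7, 1]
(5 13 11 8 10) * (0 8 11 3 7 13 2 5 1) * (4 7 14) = (0 8 10 1)(2 5)(3 14 4 7 13) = [8, 0, 5, 14, 7, 2, 6, 13, 10, 9, 1, 11, 12, 3, 4]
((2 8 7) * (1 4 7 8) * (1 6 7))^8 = (8)(2 7 6)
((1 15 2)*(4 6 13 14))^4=((1 15 2)(4 6 13 14))^4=(1 15 2)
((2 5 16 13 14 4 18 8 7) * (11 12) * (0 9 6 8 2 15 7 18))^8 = ((0 9 6 8 18 2 5 16 13 14 4)(7 15)(11 12))^8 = (0 13 2 6 4 16 18 9 14 5 8)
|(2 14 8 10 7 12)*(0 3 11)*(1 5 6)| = 6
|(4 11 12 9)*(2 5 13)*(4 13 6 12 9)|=|(2 5 6 12 4 11 9 13)|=8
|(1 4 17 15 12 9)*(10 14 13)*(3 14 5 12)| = 11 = |(1 4 17 15 3 14 13 10 5 12 9)|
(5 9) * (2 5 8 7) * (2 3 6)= (2 5 9 8 7 3 6)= [0, 1, 5, 6, 4, 9, 2, 3, 7, 8]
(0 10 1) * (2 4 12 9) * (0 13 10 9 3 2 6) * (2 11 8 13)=(0 9 6)(1 2 4 12 3 11 8 13 10)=[9, 2, 4, 11, 12, 5, 0, 7, 13, 6, 1, 8, 3, 10]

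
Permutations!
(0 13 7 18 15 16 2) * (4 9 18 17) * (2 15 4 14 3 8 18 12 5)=(0 13 7 17 14 3 8 18 4 9 12 5 2)(15 16)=[13, 1, 0, 8, 9, 2, 6, 17, 18, 12, 10, 11, 5, 7, 3, 16, 15, 14, 4]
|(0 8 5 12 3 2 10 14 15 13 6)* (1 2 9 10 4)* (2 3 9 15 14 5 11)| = |(0 8 11 2 4 1 3 15 13 6)(5 12 9 10)| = 20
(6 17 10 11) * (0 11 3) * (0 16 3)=(0 11 6 17 10)(3 16)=[11, 1, 2, 16, 4, 5, 17, 7, 8, 9, 0, 6, 12, 13, 14, 15, 3, 10]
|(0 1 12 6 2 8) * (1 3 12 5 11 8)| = |(0 3 12 6 2 1 5 11 8)| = 9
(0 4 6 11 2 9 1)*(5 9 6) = (0 4 5 9 1)(2 6 11) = [4, 0, 6, 3, 5, 9, 11, 7, 8, 1, 10, 2]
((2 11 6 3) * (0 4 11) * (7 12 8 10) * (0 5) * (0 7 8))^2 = (0 11 3 5 12 4 6 2 7)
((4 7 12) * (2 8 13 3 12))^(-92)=(2 7 4 12 3 13 8)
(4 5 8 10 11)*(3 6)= [0, 1, 2, 6, 5, 8, 3, 7, 10, 9, 11, 4]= (3 6)(4 5 8 10 11)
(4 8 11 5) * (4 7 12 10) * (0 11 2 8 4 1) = (0 11 5 7 12 10 1)(2 8) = [11, 0, 8, 3, 4, 7, 6, 12, 2, 9, 1, 5, 10]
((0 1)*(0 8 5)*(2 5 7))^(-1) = ((0 1 8 7 2 5))^(-1) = (0 5 2 7 8 1)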